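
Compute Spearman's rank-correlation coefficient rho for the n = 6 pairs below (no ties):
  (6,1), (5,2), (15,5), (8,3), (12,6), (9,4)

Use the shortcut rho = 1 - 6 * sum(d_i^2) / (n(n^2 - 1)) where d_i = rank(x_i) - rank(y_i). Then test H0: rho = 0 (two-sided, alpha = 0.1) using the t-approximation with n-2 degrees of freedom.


Step 1: Rank x and y separately (midranks; no ties here).
rank(x): 6->2, 5->1, 15->6, 8->3, 12->5, 9->4
rank(y): 1->1, 2->2, 5->5, 3->3, 6->6, 4->4
Step 2: d_i = R_x(i) - R_y(i); compute d_i^2.
  (2-1)^2=1, (1-2)^2=1, (6-5)^2=1, (3-3)^2=0, (5-6)^2=1, (4-4)^2=0
sum(d^2) = 4.
Step 3: rho = 1 - 6*4 / (6*(6^2 - 1)) = 1 - 24/210 = 0.885714.
Step 4: Under H0, t = rho * sqrt((n-2)/(1-rho^2)) = 3.8158 ~ t(4).
Step 5: Two-sided p-value from the t-distribution with 4 df = 0.018845.
Step 6: alpha = 0.1. reject H0.

rho = 0.8857, p = 0.018845, reject H0 at alpha = 0.1.


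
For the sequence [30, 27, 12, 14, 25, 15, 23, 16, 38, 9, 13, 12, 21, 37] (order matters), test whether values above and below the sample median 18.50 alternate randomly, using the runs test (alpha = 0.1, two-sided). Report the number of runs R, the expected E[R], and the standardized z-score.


Step 1: Compute median = 18.50; label A = above, B = below.
Labels in order: AABBABABABBBAA  (n_A = 7, n_B = 7)
Step 2: Count runs R = 9.
Step 3: Under H0 (random ordering), E[R] = 2*n_A*n_B/(n_A+n_B) + 1 = 2*7*7/14 + 1 = 8.0000.
        Var[R] = 2*n_A*n_B*(2*n_A*n_B - n_A - n_B) / ((n_A+n_B)^2 * (n_A+n_B-1)) = 8232/2548 = 3.2308.
        SD[R] = 1.7974.
Step 4: Continuity-corrected z = (R - 0.5 - E[R]) / SD[R] = (9 - 0.5 - 8.0000) / 1.7974 = 0.2782.
Step 5: Two-sided p-value via normal approximation = 2*(1 - Phi(|z|)) = 0.780879.
Step 6: alpha = 0.1. fail to reject H0.

R = 9, z = 0.2782, p = 0.780879, fail to reject H0.


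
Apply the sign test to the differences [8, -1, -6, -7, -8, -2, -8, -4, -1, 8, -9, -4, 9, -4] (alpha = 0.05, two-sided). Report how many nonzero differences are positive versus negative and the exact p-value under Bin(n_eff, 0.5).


Step 1: Discard zero differences. Original n = 14; n_eff = number of nonzero differences = 14.
Nonzero differences (with sign): +8, -1, -6, -7, -8, -2, -8, -4, -1, +8, -9, -4, +9, -4
Step 2: Count signs: positive = 3, negative = 11.
Step 3: Under H0: P(positive) = 0.5, so the number of positives S ~ Bin(14, 0.5).
Step 4: Two-sided exact p-value = sum of Bin(14,0.5) probabilities at or below the observed probability = 0.057373.
Step 5: alpha = 0.05. fail to reject H0.

n_eff = 14, pos = 3, neg = 11, p = 0.057373, fail to reject H0.


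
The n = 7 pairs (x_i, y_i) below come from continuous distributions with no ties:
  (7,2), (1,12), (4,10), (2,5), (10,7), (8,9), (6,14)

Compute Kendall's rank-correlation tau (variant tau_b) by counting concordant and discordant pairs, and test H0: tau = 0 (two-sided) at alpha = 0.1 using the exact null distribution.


Step 1: Enumerate the 21 unordered pairs (i,j) with i<j and classify each by sign(x_j-x_i) * sign(y_j-y_i).
  (1,2):dx=-6,dy=+10->D; (1,3):dx=-3,dy=+8->D; (1,4):dx=-5,dy=+3->D; (1,5):dx=+3,dy=+5->C
  (1,6):dx=+1,dy=+7->C; (1,7):dx=-1,dy=+12->D; (2,3):dx=+3,dy=-2->D; (2,4):dx=+1,dy=-7->D
  (2,5):dx=+9,dy=-5->D; (2,6):dx=+7,dy=-3->D; (2,7):dx=+5,dy=+2->C; (3,4):dx=-2,dy=-5->C
  (3,5):dx=+6,dy=-3->D; (3,6):dx=+4,dy=-1->D; (3,7):dx=+2,dy=+4->C; (4,5):dx=+8,dy=+2->C
  (4,6):dx=+6,dy=+4->C; (4,7):dx=+4,dy=+9->C; (5,6):dx=-2,dy=+2->D; (5,7):dx=-4,dy=+7->D
  (6,7):dx=-2,dy=+5->D
Step 2: C = 8, D = 13, total pairs = 21.
Step 3: tau = (C - D)/(n(n-1)/2) = (8 - 13)/21 = -0.238095.
Step 4: Exact two-sided p-value (enumerate n! = 5040 permutations of y under H0): p = 0.561905.
Step 5: alpha = 0.1. fail to reject H0.

tau_b = -0.2381 (C=8, D=13), p = 0.561905, fail to reject H0.


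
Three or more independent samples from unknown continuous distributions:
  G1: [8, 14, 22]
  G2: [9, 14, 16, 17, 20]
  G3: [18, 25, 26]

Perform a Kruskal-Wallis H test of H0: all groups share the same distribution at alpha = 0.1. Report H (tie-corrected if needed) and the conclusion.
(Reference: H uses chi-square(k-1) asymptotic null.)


Step 1: Combine all N = 11 observations and assign midranks.
sorted (value, group, rank): (8,G1,1), (9,G2,2), (14,G1,3.5), (14,G2,3.5), (16,G2,5), (17,G2,6), (18,G3,7), (20,G2,8), (22,G1,9), (25,G3,10), (26,G3,11)
Step 2: Sum ranks within each group.
R_1 = 13.5 (n_1 = 3)
R_2 = 24.5 (n_2 = 5)
R_3 = 28 (n_3 = 3)
Step 3: H = 12/(N(N+1)) * sum(R_i^2/n_i) - 3(N+1)
     = 12/(11*12) * (13.5^2/3 + 24.5^2/5 + 28^2/3) - 3*12
     = 0.090909 * 442.133 - 36
     = 4.193939.
Step 4: Ties present; correction factor C = 1 - 6/(11^3 - 11) = 0.995455. Corrected H = 4.193939 / 0.995455 = 4.213090.
Step 5: Under H0, H ~ chi^2(2); p-value = 0.121658.
Step 6: alpha = 0.1. fail to reject H0.

H = 4.2131, df = 2, p = 0.121658, fail to reject H0.


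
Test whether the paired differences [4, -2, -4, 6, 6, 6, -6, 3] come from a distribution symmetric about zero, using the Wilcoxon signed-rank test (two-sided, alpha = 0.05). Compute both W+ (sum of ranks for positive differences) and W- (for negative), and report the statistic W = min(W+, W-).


Step 1: Drop any zero differences (none here) and take |d_i|.
|d| = [4, 2, 4, 6, 6, 6, 6, 3]
Step 2: Midrank |d_i| (ties get averaged ranks).
ranks: |4|->3.5, |2|->1, |4|->3.5, |6|->6.5, |6|->6.5, |6|->6.5, |6|->6.5, |3|->2
Step 3: Attach original signs; sum ranks with positive sign and with negative sign.
W+ = 3.5 + 6.5 + 6.5 + 6.5 + 2 = 25
W- = 1 + 3.5 + 6.5 = 11
(Check: W+ + W- = 36 should equal n(n+1)/2 = 36.)
Step 4: Test statistic W = min(W+, W-) = 11.
Step 5: Ties in |d|, so use the tie-corrected normal approximation.
        E[W] = n(n+1)/4 = 8*9/4 = 18.
        Tie groups: |d|=4 (t=2), |d|=6 (t=4); sum(t^3 - t) = 66.
        Var[W] = n(n+1)(2n+1)/24 - sum(t^3-t)/48 = 1224/24 - 66/48 = 49.625.
        z = (W - E[W]) / sqrt(Var[W]) = (11 - 18) / 7.0445 = -0.9937.
        Two-sided p = 2*Phi(z) = 0.320377.
Step 6: alpha = 0.05. fail to reject H0.

W+ = 25, W- = 11, W = min = 11, p = 0.320377, fail to reject H0.


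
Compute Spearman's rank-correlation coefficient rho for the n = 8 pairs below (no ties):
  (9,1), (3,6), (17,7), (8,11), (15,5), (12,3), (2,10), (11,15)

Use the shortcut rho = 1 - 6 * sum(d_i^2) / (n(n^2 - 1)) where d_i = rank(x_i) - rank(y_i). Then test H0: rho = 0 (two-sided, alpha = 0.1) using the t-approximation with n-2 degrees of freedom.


Step 1: Rank x and y separately (midranks; no ties here).
rank(x): 9->4, 3->2, 17->8, 8->3, 15->7, 12->6, 2->1, 11->5
rank(y): 1->1, 6->4, 7->5, 11->7, 5->3, 3->2, 10->6, 15->8
Step 2: d_i = R_x(i) - R_y(i); compute d_i^2.
  (4-1)^2=9, (2-4)^2=4, (8-5)^2=9, (3-7)^2=16, (7-3)^2=16, (6-2)^2=16, (1-6)^2=25, (5-8)^2=9
sum(d^2) = 104.
Step 3: rho = 1 - 6*104 / (8*(8^2 - 1)) = 1 - 624/504 = -0.238095.
Step 4: Under H0, t = rho * sqrt((n-2)/(1-rho^2)) = -0.6005 ~ t(6).
Step 5: Two-sided p-value from the t-distribution with 6 df = 0.570156.
Step 6: alpha = 0.1. fail to reject H0.

rho = -0.2381, p = 0.570156, fail to reject H0 at alpha = 0.1.


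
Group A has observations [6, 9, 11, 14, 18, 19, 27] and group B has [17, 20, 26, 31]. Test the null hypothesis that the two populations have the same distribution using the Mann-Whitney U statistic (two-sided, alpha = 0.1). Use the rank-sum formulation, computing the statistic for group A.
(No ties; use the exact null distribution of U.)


Step 1: Combine and sort all 11 observations; assign midranks.
sorted (value, group): (6,X), (9,X), (11,X), (14,X), (17,Y), (18,X), (19,X), (20,Y), (26,Y), (27,X), (31,Y)
ranks: 6->1, 9->2, 11->3, 14->4, 17->5, 18->6, 19->7, 20->8, 26->9, 27->10, 31->11
Step 2: Rank sum for X: R1 = 1 + 2 + 3 + 4 + 6 + 7 + 10 = 33.
Step 3: U_X = R1 - n1(n1+1)/2 = 33 - 7*8/2 = 33 - 28 = 5.
       U_Y = n1*n2 - U_X = 28 - 5 = 23.
Step 4: No ties, so the exact null distribution of U (based on enumerating the C(11,7) = 330 equally likely rank assignments) gives the two-sided p-value.
Step 5: p-value = 0.109091; compare to alpha = 0.1. fail to reject H0.

U_X = 5, p = 0.109091, fail to reject H0 at alpha = 0.1.


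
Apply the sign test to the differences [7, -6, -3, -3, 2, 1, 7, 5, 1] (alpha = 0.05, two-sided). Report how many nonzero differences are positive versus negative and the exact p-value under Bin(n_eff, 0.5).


Step 1: Discard zero differences. Original n = 9; n_eff = number of nonzero differences = 9.
Nonzero differences (with sign): +7, -6, -3, -3, +2, +1, +7, +5, +1
Step 2: Count signs: positive = 6, negative = 3.
Step 3: Under H0: P(positive) = 0.5, so the number of positives S ~ Bin(9, 0.5).
Step 4: Two-sided exact p-value = sum of Bin(9,0.5) probabilities at or below the observed probability = 0.507812.
Step 5: alpha = 0.05. fail to reject H0.

n_eff = 9, pos = 6, neg = 3, p = 0.507812, fail to reject H0.


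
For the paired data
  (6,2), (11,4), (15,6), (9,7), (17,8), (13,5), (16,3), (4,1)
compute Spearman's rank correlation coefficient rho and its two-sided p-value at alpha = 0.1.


Step 1: Rank x and y separately (midranks; no ties here).
rank(x): 6->2, 11->4, 15->6, 9->3, 17->8, 13->5, 16->7, 4->1
rank(y): 2->2, 4->4, 6->6, 7->7, 8->8, 5->5, 3->3, 1->1
Step 2: d_i = R_x(i) - R_y(i); compute d_i^2.
  (2-2)^2=0, (4-4)^2=0, (6-6)^2=0, (3-7)^2=16, (8-8)^2=0, (5-5)^2=0, (7-3)^2=16, (1-1)^2=0
sum(d^2) = 32.
Step 3: rho = 1 - 6*32 / (8*(8^2 - 1)) = 1 - 192/504 = 0.619048.
Step 4: Under H0, t = rho * sqrt((n-2)/(1-rho^2)) = 1.9308 ~ t(6).
Step 5: Two-sided p-value from the t-distribution with 6 df = 0.101733.
Step 6: alpha = 0.1. fail to reject H0.

rho = 0.6190, p = 0.101733, fail to reject H0 at alpha = 0.1.


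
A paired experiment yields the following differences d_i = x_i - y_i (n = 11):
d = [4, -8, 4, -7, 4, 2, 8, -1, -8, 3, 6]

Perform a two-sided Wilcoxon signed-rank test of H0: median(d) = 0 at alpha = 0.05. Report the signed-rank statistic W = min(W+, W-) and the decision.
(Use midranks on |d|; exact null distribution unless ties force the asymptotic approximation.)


Step 1: Drop any zero differences (none here) and take |d_i|.
|d| = [4, 8, 4, 7, 4, 2, 8, 1, 8, 3, 6]
Step 2: Midrank |d_i| (ties get averaged ranks).
ranks: |4|->5, |8|->10, |4|->5, |7|->8, |4|->5, |2|->2, |8|->10, |1|->1, |8|->10, |3|->3, |6|->7
Step 3: Attach original signs; sum ranks with positive sign and with negative sign.
W+ = 5 + 5 + 5 + 2 + 10 + 3 + 7 = 37
W- = 10 + 8 + 1 + 10 = 29
(Check: W+ + W- = 66 should equal n(n+1)/2 = 66.)
Step 4: Test statistic W = min(W+, W-) = 29.
Step 5: Ties in |d|, so use the tie-corrected normal approximation.
        E[W] = n(n+1)/4 = 11*12/4 = 33.
        Tie groups: |d|=4 (t=3), |d|=8 (t=3); sum(t^3 - t) = 48.
        Var[W] = n(n+1)(2n+1)/24 - sum(t^3-t)/48 = 3036/24 - 48/48 = 125.5.
        z = (W - E[W]) / sqrt(Var[W]) = (29 - 33) / 11.2027 = -0.3571.
        Two-sided p = 2*Phi(z) = 0.721049.
Step 6: alpha = 0.05. fail to reject H0.

W+ = 37, W- = 29, W = min = 29, p = 0.721049, fail to reject H0.


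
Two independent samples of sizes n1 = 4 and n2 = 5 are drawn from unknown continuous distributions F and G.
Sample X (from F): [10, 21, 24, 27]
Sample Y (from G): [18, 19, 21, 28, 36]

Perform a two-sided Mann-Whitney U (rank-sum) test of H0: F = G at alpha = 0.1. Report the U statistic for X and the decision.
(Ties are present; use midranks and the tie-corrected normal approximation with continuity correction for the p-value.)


Step 1: Combine and sort all 9 observations; assign midranks.
sorted (value, group): (10,X), (18,Y), (19,Y), (21,X), (21,Y), (24,X), (27,X), (28,Y), (36,Y)
ranks: 10->1, 18->2, 19->3, 21->4.5, 21->4.5, 24->6, 27->7, 28->8, 36->9
Step 2: Rank sum for X: R1 = 1 + 4.5 + 6 + 7 = 18.5.
Step 3: U_X = R1 - n1(n1+1)/2 = 18.5 - 4*5/2 = 18.5 - 10 = 8.5.
       U_Y = n1*n2 - U_X = 20 - 8.5 = 11.5.
Step 4: Ties are present, so use the tie-corrected normal approximation (with continuity correction) for the p-value.
Step 5: p-value = 0.805701; compare to alpha = 0.1. fail to reject H0.

U_X = 8.5, p = 0.805701, fail to reject H0 at alpha = 0.1.


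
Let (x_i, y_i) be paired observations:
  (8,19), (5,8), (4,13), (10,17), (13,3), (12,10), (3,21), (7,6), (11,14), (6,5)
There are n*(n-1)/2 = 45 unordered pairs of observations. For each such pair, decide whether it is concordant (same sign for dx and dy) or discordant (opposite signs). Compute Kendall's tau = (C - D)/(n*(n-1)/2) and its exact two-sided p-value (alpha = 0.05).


Step 1: Enumerate the 45 unordered pairs (i,j) with i<j and classify each by sign(x_j-x_i) * sign(y_j-y_i).
  (1,2):dx=-3,dy=-11->C; (1,3):dx=-4,dy=-6->C; (1,4):dx=+2,dy=-2->D; (1,5):dx=+5,dy=-16->D
  (1,6):dx=+4,dy=-9->D; (1,7):dx=-5,dy=+2->D; (1,8):dx=-1,dy=-13->C; (1,9):dx=+3,dy=-5->D
  (1,10):dx=-2,dy=-14->C; (2,3):dx=-1,dy=+5->D; (2,4):dx=+5,dy=+9->C; (2,5):dx=+8,dy=-5->D
  (2,6):dx=+7,dy=+2->C; (2,7):dx=-2,dy=+13->D; (2,8):dx=+2,dy=-2->D; (2,9):dx=+6,dy=+6->C
  (2,10):dx=+1,dy=-3->D; (3,4):dx=+6,dy=+4->C; (3,5):dx=+9,dy=-10->D; (3,6):dx=+8,dy=-3->D
  (3,7):dx=-1,dy=+8->D; (3,8):dx=+3,dy=-7->D; (3,9):dx=+7,dy=+1->C; (3,10):dx=+2,dy=-8->D
  (4,5):dx=+3,dy=-14->D; (4,6):dx=+2,dy=-7->D; (4,7):dx=-7,dy=+4->D; (4,8):dx=-3,dy=-11->C
  (4,9):dx=+1,dy=-3->D; (4,10):dx=-4,dy=-12->C; (5,6):dx=-1,dy=+7->D; (5,7):dx=-10,dy=+18->D
  (5,8):dx=-6,dy=+3->D; (5,9):dx=-2,dy=+11->D; (5,10):dx=-7,dy=+2->D; (6,7):dx=-9,dy=+11->D
  (6,8):dx=-5,dy=-4->C; (6,9):dx=-1,dy=+4->D; (6,10):dx=-6,dy=-5->C; (7,8):dx=+4,dy=-15->D
  (7,9):dx=+8,dy=-7->D; (7,10):dx=+3,dy=-16->D; (8,9):dx=+4,dy=+8->C; (8,10):dx=-1,dy=-1->C
  (9,10):dx=-5,dy=-9->C
Step 2: C = 16, D = 29, total pairs = 45.
Step 3: tau = (C - D)/(n(n-1)/2) = (16 - 29)/45 = -0.288889.
Step 4: Exact two-sided p-value (enumerate n! = 3628800 permutations of y under H0): p = 0.291248.
Step 5: alpha = 0.05. fail to reject H0.

tau_b = -0.2889 (C=16, D=29), p = 0.291248, fail to reject H0.


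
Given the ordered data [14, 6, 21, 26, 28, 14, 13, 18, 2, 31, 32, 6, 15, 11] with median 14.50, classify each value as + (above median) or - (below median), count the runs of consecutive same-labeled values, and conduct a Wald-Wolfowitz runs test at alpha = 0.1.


Step 1: Compute median = 14.50; label A = above, B = below.
Labels in order: BBAAABBABAABAB  (n_A = 7, n_B = 7)
Step 2: Count runs R = 9.
Step 3: Under H0 (random ordering), E[R] = 2*n_A*n_B/(n_A+n_B) + 1 = 2*7*7/14 + 1 = 8.0000.
        Var[R] = 2*n_A*n_B*(2*n_A*n_B - n_A - n_B) / ((n_A+n_B)^2 * (n_A+n_B-1)) = 8232/2548 = 3.2308.
        SD[R] = 1.7974.
Step 4: Continuity-corrected z = (R - 0.5 - E[R]) / SD[R] = (9 - 0.5 - 8.0000) / 1.7974 = 0.2782.
Step 5: Two-sided p-value via normal approximation = 2*(1 - Phi(|z|)) = 0.780879.
Step 6: alpha = 0.1. fail to reject H0.

R = 9, z = 0.2782, p = 0.780879, fail to reject H0.


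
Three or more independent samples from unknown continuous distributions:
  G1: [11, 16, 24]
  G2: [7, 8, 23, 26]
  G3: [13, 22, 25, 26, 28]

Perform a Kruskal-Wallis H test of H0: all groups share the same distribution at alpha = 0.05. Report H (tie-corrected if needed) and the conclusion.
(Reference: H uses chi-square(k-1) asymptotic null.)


Step 1: Combine all N = 12 observations and assign midranks.
sorted (value, group, rank): (7,G2,1), (8,G2,2), (11,G1,3), (13,G3,4), (16,G1,5), (22,G3,6), (23,G2,7), (24,G1,8), (25,G3,9), (26,G2,10.5), (26,G3,10.5), (28,G3,12)
Step 2: Sum ranks within each group.
R_1 = 16 (n_1 = 3)
R_2 = 20.5 (n_2 = 4)
R_3 = 41.5 (n_3 = 5)
Step 3: H = 12/(N(N+1)) * sum(R_i^2/n_i) - 3(N+1)
     = 12/(12*13) * (16^2/3 + 20.5^2/4 + 41.5^2/5) - 3*13
     = 0.076923 * 534.846 - 39
     = 2.141987.
Step 4: Ties present; correction factor C = 1 - 6/(12^3 - 12) = 0.996503. Corrected H = 2.141987 / 0.996503 = 2.149503.
Step 5: Under H0, H ~ chi^2(2); p-value = 0.341383.
Step 6: alpha = 0.05. fail to reject H0.

H = 2.1495, df = 2, p = 0.341383, fail to reject H0.


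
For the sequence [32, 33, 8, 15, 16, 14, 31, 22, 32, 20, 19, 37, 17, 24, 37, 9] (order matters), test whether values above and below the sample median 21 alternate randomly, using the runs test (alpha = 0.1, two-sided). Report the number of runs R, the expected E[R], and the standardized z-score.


Step 1: Compute median = 21; label A = above, B = below.
Labels in order: AABBBBAAABBABAAB  (n_A = 8, n_B = 8)
Step 2: Count runs R = 8.
Step 3: Under H0 (random ordering), E[R] = 2*n_A*n_B/(n_A+n_B) + 1 = 2*8*8/16 + 1 = 9.0000.
        Var[R] = 2*n_A*n_B*(2*n_A*n_B - n_A - n_B) / ((n_A+n_B)^2 * (n_A+n_B-1)) = 14336/3840 = 3.7333.
        SD[R] = 1.9322.
Step 4: Continuity-corrected z = (R + 0.5 - E[R]) / SD[R] = (8 + 0.5 - 9.0000) / 1.9322 = -0.2588.
Step 5: Two-sided p-value via normal approximation = 2*(1 - Phi(|z|)) = 0.795809.
Step 6: alpha = 0.1. fail to reject H0.

R = 8, z = -0.2588, p = 0.795809, fail to reject H0.


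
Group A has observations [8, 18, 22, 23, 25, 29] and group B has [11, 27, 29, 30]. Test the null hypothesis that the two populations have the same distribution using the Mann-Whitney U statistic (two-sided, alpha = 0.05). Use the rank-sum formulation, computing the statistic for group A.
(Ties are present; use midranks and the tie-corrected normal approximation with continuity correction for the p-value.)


Step 1: Combine and sort all 10 observations; assign midranks.
sorted (value, group): (8,X), (11,Y), (18,X), (22,X), (23,X), (25,X), (27,Y), (29,X), (29,Y), (30,Y)
ranks: 8->1, 11->2, 18->3, 22->4, 23->5, 25->6, 27->7, 29->8.5, 29->8.5, 30->10
Step 2: Rank sum for X: R1 = 1 + 3 + 4 + 5 + 6 + 8.5 = 27.5.
Step 3: U_X = R1 - n1(n1+1)/2 = 27.5 - 6*7/2 = 27.5 - 21 = 6.5.
       U_Y = n1*n2 - U_X = 24 - 6.5 = 17.5.
Step 4: Ties are present, so use the tie-corrected normal approximation (with continuity correction) for the p-value.
Step 5: p-value = 0.284958; compare to alpha = 0.05. fail to reject H0.

U_X = 6.5, p = 0.284958, fail to reject H0 at alpha = 0.05.


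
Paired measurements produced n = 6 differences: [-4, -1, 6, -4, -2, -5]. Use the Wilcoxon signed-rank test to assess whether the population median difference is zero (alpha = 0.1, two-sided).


Step 1: Drop any zero differences (none here) and take |d_i|.
|d| = [4, 1, 6, 4, 2, 5]
Step 2: Midrank |d_i| (ties get averaged ranks).
ranks: |4|->3.5, |1|->1, |6|->6, |4|->3.5, |2|->2, |5|->5
Step 3: Attach original signs; sum ranks with positive sign and with negative sign.
W+ = 6 = 6
W- = 3.5 + 1 + 3.5 + 2 + 5 = 15
(Check: W+ + W- = 21 should equal n(n+1)/2 = 21.)
Step 4: Test statistic W = min(W+, W-) = 6.
Step 5: Ties in |d|, so use the tie-corrected normal approximation.
        E[W] = n(n+1)/4 = 6*7/4 = 10.5.
        Tie groups: |d|=4 (t=2); sum(t^3 - t) = 6.
        Var[W] = n(n+1)(2n+1)/24 - sum(t^3-t)/48 = 546/24 - 6/48 = 22.625.
        z = (W - E[W]) / sqrt(Var[W]) = (6 - 10.5) / 4.7566 = -0.9461.
        Two-sided p = 2*Phi(z) = 0.344118.
Step 6: alpha = 0.1. fail to reject H0.

W+ = 6, W- = 15, W = min = 6, p = 0.344118, fail to reject H0.


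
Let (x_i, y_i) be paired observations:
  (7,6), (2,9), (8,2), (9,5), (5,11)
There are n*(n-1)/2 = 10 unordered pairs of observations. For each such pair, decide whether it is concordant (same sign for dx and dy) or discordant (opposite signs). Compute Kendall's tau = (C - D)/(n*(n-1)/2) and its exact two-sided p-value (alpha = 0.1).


Step 1: Enumerate the 10 unordered pairs (i,j) with i<j and classify each by sign(x_j-x_i) * sign(y_j-y_i).
  (1,2):dx=-5,dy=+3->D; (1,3):dx=+1,dy=-4->D; (1,4):dx=+2,dy=-1->D; (1,5):dx=-2,dy=+5->D
  (2,3):dx=+6,dy=-7->D; (2,4):dx=+7,dy=-4->D; (2,5):dx=+3,dy=+2->C; (3,4):dx=+1,dy=+3->C
  (3,5):dx=-3,dy=+9->D; (4,5):dx=-4,dy=+6->D
Step 2: C = 2, D = 8, total pairs = 10.
Step 3: tau = (C - D)/(n(n-1)/2) = (2 - 8)/10 = -0.600000.
Step 4: Exact two-sided p-value (enumerate n! = 120 permutations of y under H0): p = 0.233333.
Step 5: alpha = 0.1. fail to reject H0.

tau_b = -0.6000 (C=2, D=8), p = 0.233333, fail to reject H0.


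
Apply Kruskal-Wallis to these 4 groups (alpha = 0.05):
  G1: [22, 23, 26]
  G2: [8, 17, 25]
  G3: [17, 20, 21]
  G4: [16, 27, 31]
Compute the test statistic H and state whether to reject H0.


Step 1: Combine all N = 12 observations and assign midranks.
sorted (value, group, rank): (8,G2,1), (16,G4,2), (17,G2,3.5), (17,G3,3.5), (20,G3,5), (21,G3,6), (22,G1,7), (23,G1,8), (25,G2,9), (26,G1,10), (27,G4,11), (31,G4,12)
Step 2: Sum ranks within each group.
R_1 = 25 (n_1 = 3)
R_2 = 13.5 (n_2 = 3)
R_3 = 14.5 (n_3 = 3)
R_4 = 25 (n_4 = 3)
Step 3: H = 12/(N(N+1)) * sum(R_i^2/n_i) - 3(N+1)
     = 12/(12*13) * (25^2/3 + 13.5^2/3 + 14.5^2/3 + 25^2/3) - 3*13
     = 0.076923 * 547.5 - 39
     = 3.115385.
Step 4: Ties present; correction factor C = 1 - 6/(12^3 - 12) = 0.996503. Corrected H = 3.115385 / 0.996503 = 3.126316.
Step 5: Under H0, H ~ chi^2(3); p-value = 0.372557.
Step 6: alpha = 0.05. fail to reject H0.

H = 3.1263, df = 3, p = 0.372557, fail to reject H0.


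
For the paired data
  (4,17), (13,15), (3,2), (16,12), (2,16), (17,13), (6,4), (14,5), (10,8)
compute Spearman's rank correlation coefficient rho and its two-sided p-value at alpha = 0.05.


Step 1: Rank x and y separately (midranks; no ties here).
rank(x): 4->3, 13->6, 3->2, 16->8, 2->1, 17->9, 6->4, 14->7, 10->5
rank(y): 17->9, 15->7, 2->1, 12->5, 16->8, 13->6, 4->2, 5->3, 8->4
Step 2: d_i = R_x(i) - R_y(i); compute d_i^2.
  (3-9)^2=36, (6-7)^2=1, (2-1)^2=1, (8-5)^2=9, (1-8)^2=49, (9-6)^2=9, (4-2)^2=4, (7-3)^2=16, (5-4)^2=1
sum(d^2) = 126.
Step 3: rho = 1 - 6*126 / (9*(9^2 - 1)) = 1 - 756/720 = -0.050000.
Step 4: Under H0, t = rho * sqrt((n-2)/(1-rho^2)) = -0.1325 ~ t(7).
Step 5: Two-sided p-value from the t-distribution with 7 df = 0.898353.
Step 6: alpha = 0.05. fail to reject H0.

rho = -0.0500, p = 0.898353, fail to reject H0 at alpha = 0.05.


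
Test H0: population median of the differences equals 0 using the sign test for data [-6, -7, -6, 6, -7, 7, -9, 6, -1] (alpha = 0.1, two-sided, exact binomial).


Step 1: Discard zero differences. Original n = 9; n_eff = number of nonzero differences = 9.
Nonzero differences (with sign): -6, -7, -6, +6, -7, +7, -9, +6, -1
Step 2: Count signs: positive = 3, negative = 6.
Step 3: Under H0: P(positive) = 0.5, so the number of positives S ~ Bin(9, 0.5).
Step 4: Two-sided exact p-value = sum of Bin(9,0.5) probabilities at or below the observed probability = 0.507812.
Step 5: alpha = 0.1. fail to reject H0.

n_eff = 9, pos = 3, neg = 6, p = 0.507812, fail to reject H0.


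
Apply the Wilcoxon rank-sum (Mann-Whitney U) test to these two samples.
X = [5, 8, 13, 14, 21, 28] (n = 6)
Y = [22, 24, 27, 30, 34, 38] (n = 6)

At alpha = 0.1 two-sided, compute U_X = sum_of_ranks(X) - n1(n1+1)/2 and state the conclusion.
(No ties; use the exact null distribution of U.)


Step 1: Combine and sort all 12 observations; assign midranks.
sorted (value, group): (5,X), (8,X), (13,X), (14,X), (21,X), (22,Y), (24,Y), (27,Y), (28,X), (30,Y), (34,Y), (38,Y)
ranks: 5->1, 8->2, 13->3, 14->4, 21->5, 22->6, 24->7, 27->8, 28->9, 30->10, 34->11, 38->12
Step 2: Rank sum for X: R1 = 1 + 2 + 3 + 4 + 5 + 9 = 24.
Step 3: U_X = R1 - n1(n1+1)/2 = 24 - 6*7/2 = 24 - 21 = 3.
       U_Y = n1*n2 - U_X = 36 - 3 = 33.
Step 4: No ties, so the exact null distribution of U (based on enumerating the C(12,6) = 924 equally likely rank assignments) gives the two-sided p-value.
Step 5: p-value = 0.015152; compare to alpha = 0.1. reject H0.

U_X = 3, p = 0.015152, reject H0 at alpha = 0.1.


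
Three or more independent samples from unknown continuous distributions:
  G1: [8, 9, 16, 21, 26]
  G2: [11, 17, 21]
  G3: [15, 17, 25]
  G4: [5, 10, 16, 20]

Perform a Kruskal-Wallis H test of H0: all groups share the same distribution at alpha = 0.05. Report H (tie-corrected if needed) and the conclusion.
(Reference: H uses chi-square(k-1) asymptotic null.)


Step 1: Combine all N = 15 observations and assign midranks.
sorted (value, group, rank): (5,G4,1), (8,G1,2), (9,G1,3), (10,G4,4), (11,G2,5), (15,G3,6), (16,G1,7.5), (16,G4,7.5), (17,G2,9.5), (17,G3,9.5), (20,G4,11), (21,G1,12.5), (21,G2,12.5), (25,G3,14), (26,G1,15)
Step 2: Sum ranks within each group.
R_1 = 40 (n_1 = 5)
R_2 = 27 (n_2 = 3)
R_3 = 29.5 (n_3 = 3)
R_4 = 23.5 (n_4 = 4)
Step 3: H = 12/(N(N+1)) * sum(R_i^2/n_i) - 3(N+1)
     = 12/(15*16) * (40^2/5 + 27^2/3 + 29.5^2/3 + 23.5^2/4) - 3*16
     = 0.050000 * 991.146 - 48
     = 1.557292.
Step 4: Ties present; correction factor C = 1 - 18/(15^3 - 15) = 0.994643. Corrected H = 1.557292 / 0.994643 = 1.565679.
Step 5: Under H0, H ~ chi^2(3); p-value = 0.667197.
Step 6: alpha = 0.05. fail to reject H0.

H = 1.5657, df = 3, p = 0.667197, fail to reject H0.


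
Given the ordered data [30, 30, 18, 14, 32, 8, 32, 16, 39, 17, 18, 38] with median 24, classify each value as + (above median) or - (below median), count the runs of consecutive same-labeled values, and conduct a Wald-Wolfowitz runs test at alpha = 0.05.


Step 1: Compute median = 24; label A = above, B = below.
Labels in order: AABBABABABBA  (n_A = 6, n_B = 6)
Step 2: Count runs R = 9.
Step 3: Under H0 (random ordering), E[R] = 2*n_A*n_B/(n_A+n_B) + 1 = 2*6*6/12 + 1 = 7.0000.
        Var[R] = 2*n_A*n_B*(2*n_A*n_B - n_A - n_B) / ((n_A+n_B)^2 * (n_A+n_B-1)) = 4320/1584 = 2.7273.
        SD[R] = 1.6514.
Step 4: Continuity-corrected z = (R - 0.5 - E[R]) / SD[R] = (9 - 0.5 - 7.0000) / 1.6514 = 0.9083.
Step 5: Two-sided p-value via normal approximation = 2*(1 - Phi(|z|)) = 0.363722.
Step 6: alpha = 0.05. fail to reject H0.

R = 9, z = 0.9083, p = 0.363722, fail to reject H0.


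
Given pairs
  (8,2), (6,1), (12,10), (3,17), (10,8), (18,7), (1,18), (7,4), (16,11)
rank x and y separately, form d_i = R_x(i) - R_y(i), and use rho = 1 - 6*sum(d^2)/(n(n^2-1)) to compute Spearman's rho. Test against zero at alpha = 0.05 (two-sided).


Step 1: Rank x and y separately (midranks; no ties here).
rank(x): 8->5, 6->3, 12->7, 3->2, 10->6, 18->9, 1->1, 7->4, 16->8
rank(y): 2->2, 1->1, 10->6, 17->8, 8->5, 7->4, 18->9, 4->3, 11->7
Step 2: d_i = R_x(i) - R_y(i); compute d_i^2.
  (5-2)^2=9, (3-1)^2=4, (7-6)^2=1, (2-8)^2=36, (6-5)^2=1, (9-4)^2=25, (1-9)^2=64, (4-3)^2=1, (8-7)^2=1
sum(d^2) = 142.
Step 3: rho = 1 - 6*142 / (9*(9^2 - 1)) = 1 - 852/720 = -0.183333.
Step 4: Under H0, t = rho * sqrt((n-2)/(1-rho^2)) = -0.4934 ~ t(7).
Step 5: Two-sided p-value from the t-distribution with 7 df = 0.636820.
Step 6: alpha = 0.05. fail to reject H0.

rho = -0.1833, p = 0.636820, fail to reject H0 at alpha = 0.05.


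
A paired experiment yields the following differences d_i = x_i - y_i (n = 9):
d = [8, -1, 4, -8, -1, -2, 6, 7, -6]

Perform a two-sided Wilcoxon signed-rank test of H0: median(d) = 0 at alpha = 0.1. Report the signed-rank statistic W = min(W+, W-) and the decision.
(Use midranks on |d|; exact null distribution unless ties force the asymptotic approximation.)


Step 1: Drop any zero differences (none here) and take |d_i|.
|d| = [8, 1, 4, 8, 1, 2, 6, 7, 6]
Step 2: Midrank |d_i| (ties get averaged ranks).
ranks: |8|->8.5, |1|->1.5, |4|->4, |8|->8.5, |1|->1.5, |2|->3, |6|->5.5, |7|->7, |6|->5.5
Step 3: Attach original signs; sum ranks with positive sign and with negative sign.
W+ = 8.5 + 4 + 5.5 + 7 = 25
W- = 1.5 + 8.5 + 1.5 + 3 + 5.5 = 20
(Check: W+ + W- = 45 should equal n(n+1)/2 = 45.)
Step 4: Test statistic W = min(W+, W-) = 20.
Step 5: Ties in |d|, so use the tie-corrected normal approximation.
        E[W] = n(n+1)/4 = 9*10/4 = 22.5.
        Tie groups: |d|=1 (t=2), |d|=6 (t=2), |d|=8 (t=2); sum(t^3 - t) = 18.
        Var[W] = n(n+1)(2n+1)/24 - sum(t^3-t)/48 = 1710/24 - 18/48 = 70.875.
        z = (W - E[W]) / sqrt(Var[W]) = (20 - 22.5) / 8.4187 = -0.2970.
        Two-sided p = 2*Phi(z) = 0.766499.
Step 6: alpha = 0.1. fail to reject H0.

W+ = 25, W- = 20, W = min = 20, p = 0.766499, fail to reject H0.


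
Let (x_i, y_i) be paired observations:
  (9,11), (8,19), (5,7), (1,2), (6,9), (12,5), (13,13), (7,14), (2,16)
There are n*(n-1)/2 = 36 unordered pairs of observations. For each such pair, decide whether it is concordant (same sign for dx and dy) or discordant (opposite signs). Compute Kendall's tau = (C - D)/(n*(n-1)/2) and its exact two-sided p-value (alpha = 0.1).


Step 1: Enumerate the 36 unordered pairs (i,j) with i<j and classify each by sign(x_j-x_i) * sign(y_j-y_i).
  (1,2):dx=-1,dy=+8->D; (1,3):dx=-4,dy=-4->C; (1,4):dx=-8,dy=-9->C; (1,5):dx=-3,dy=-2->C
  (1,6):dx=+3,dy=-6->D; (1,7):dx=+4,dy=+2->C; (1,8):dx=-2,dy=+3->D; (1,9):dx=-7,dy=+5->D
  (2,3):dx=-3,dy=-12->C; (2,4):dx=-7,dy=-17->C; (2,5):dx=-2,dy=-10->C; (2,6):dx=+4,dy=-14->D
  (2,7):dx=+5,dy=-6->D; (2,8):dx=-1,dy=-5->C; (2,9):dx=-6,dy=-3->C; (3,4):dx=-4,dy=-5->C
  (3,5):dx=+1,dy=+2->C; (3,6):dx=+7,dy=-2->D; (3,7):dx=+8,dy=+6->C; (3,8):dx=+2,dy=+7->C
  (3,9):dx=-3,dy=+9->D; (4,5):dx=+5,dy=+7->C; (4,6):dx=+11,dy=+3->C; (4,7):dx=+12,dy=+11->C
  (4,8):dx=+6,dy=+12->C; (4,9):dx=+1,dy=+14->C; (5,6):dx=+6,dy=-4->D; (5,7):dx=+7,dy=+4->C
  (5,8):dx=+1,dy=+5->C; (5,9):dx=-4,dy=+7->D; (6,7):dx=+1,dy=+8->C; (6,8):dx=-5,dy=+9->D
  (6,9):dx=-10,dy=+11->D; (7,8):dx=-6,dy=+1->D; (7,9):dx=-11,dy=+3->D; (8,9):dx=-5,dy=+2->D
Step 2: C = 21, D = 15, total pairs = 36.
Step 3: tau = (C - D)/(n(n-1)/2) = (21 - 15)/36 = 0.166667.
Step 4: Exact two-sided p-value (enumerate n! = 362880 permutations of y under H0): p = 0.612202.
Step 5: alpha = 0.1. fail to reject H0.

tau_b = 0.1667 (C=21, D=15), p = 0.612202, fail to reject H0.


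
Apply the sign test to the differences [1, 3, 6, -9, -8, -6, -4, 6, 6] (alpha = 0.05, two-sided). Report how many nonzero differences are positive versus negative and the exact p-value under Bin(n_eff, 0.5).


Step 1: Discard zero differences. Original n = 9; n_eff = number of nonzero differences = 9.
Nonzero differences (with sign): +1, +3, +6, -9, -8, -6, -4, +6, +6
Step 2: Count signs: positive = 5, negative = 4.
Step 3: Under H0: P(positive) = 0.5, so the number of positives S ~ Bin(9, 0.5).
Step 4: Two-sided exact p-value = sum of Bin(9,0.5) probabilities at or below the observed probability = 1.000000.
Step 5: alpha = 0.05. fail to reject H0.

n_eff = 9, pos = 5, neg = 4, p = 1.000000, fail to reject H0.


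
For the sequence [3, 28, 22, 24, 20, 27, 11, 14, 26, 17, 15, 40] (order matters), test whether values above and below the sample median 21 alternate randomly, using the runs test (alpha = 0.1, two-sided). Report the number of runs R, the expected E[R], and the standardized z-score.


Step 1: Compute median = 21; label A = above, B = below.
Labels in order: BAAABABBABBA  (n_A = 6, n_B = 6)
Step 2: Count runs R = 8.
Step 3: Under H0 (random ordering), E[R] = 2*n_A*n_B/(n_A+n_B) + 1 = 2*6*6/12 + 1 = 7.0000.
        Var[R] = 2*n_A*n_B*(2*n_A*n_B - n_A - n_B) / ((n_A+n_B)^2 * (n_A+n_B-1)) = 4320/1584 = 2.7273.
        SD[R] = 1.6514.
Step 4: Continuity-corrected z = (R - 0.5 - E[R]) / SD[R] = (8 - 0.5 - 7.0000) / 1.6514 = 0.3028.
Step 5: Two-sided p-value via normal approximation = 2*(1 - Phi(|z|)) = 0.762069.
Step 6: alpha = 0.1. fail to reject H0.

R = 8, z = 0.3028, p = 0.762069, fail to reject H0.


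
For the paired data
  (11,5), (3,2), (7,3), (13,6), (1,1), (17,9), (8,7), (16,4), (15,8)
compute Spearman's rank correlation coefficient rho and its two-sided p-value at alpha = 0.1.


Step 1: Rank x and y separately (midranks; no ties here).
rank(x): 11->5, 3->2, 7->3, 13->6, 1->1, 17->9, 8->4, 16->8, 15->7
rank(y): 5->5, 2->2, 3->3, 6->6, 1->1, 9->9, 7->7, 4->4, 8->8
Step 2: d_i = R_x(i) - R_y(i); compute d_i^2.
  (5-5)^2=0, (2-2)^2=0, (3-3)^2=0, (6-6)^2=0, (1-1)^2=0, (9-9)^2=0, (4-7)^2=9, (8-4)^2=16, (7-8)^2=1
sum(d^2) = 26.
Step 3: rho = 1 - 6*26 / (9*(9^2 - 1)) = 1 - 156/720 = 0.783333.
Step 4: Under H0, t = rho * sqrt((n-2)/(1-rho^2)) = 3.3341 ~ t(7).
Step 5: Two-sided p-value from the t-distribution with 7 df = 0.012520.
Step 6: alpha = 0.1. reject H0.

rho = 0.7833, p = 0.012520, reject H0 at alpha = 0.1.


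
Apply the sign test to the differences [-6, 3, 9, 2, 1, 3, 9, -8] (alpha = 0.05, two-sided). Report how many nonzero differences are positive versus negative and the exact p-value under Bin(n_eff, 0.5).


Step 1: Discard zero differences. Original n = 8; n_eff = number of nonzero differences = 8.
Nonzero differences (with sign): -6, +3, +9, +2, +1, +3, +9, -8
Step 2: Count signs: positive = 6, negative = 2.
Step 3: Under H0: P(positive) = 0.5, so the number of positives S ~ Bin(8, 0.5).
Step 4: Two-sided exact p-value = sum of Bin(8,0.5) probabilities at or below the observed probability = 0.289062.
Step 5: alpha = 0.05. fail to reject H0.

n_eff = 8, pos = 6, neg = 2, p = 0.289062, fail to reject H0.


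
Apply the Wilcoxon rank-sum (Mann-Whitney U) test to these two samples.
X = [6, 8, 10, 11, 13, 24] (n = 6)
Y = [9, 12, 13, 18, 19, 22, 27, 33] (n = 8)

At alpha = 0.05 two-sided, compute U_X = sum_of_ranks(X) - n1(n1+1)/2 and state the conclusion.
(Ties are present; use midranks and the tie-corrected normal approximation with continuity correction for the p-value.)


Step 1: Combine and sort all 14 observations; assign midranks.
sorted (value, group): (6,X), (8,X), (9,Y), (10,X), (11,X), (12,Y), (13,X), (13,Y), (18,Y), (19,Y), (22,Y), (24,X), (27,Y), (33,Y)
ranks: 6->1, 8->2, 9->3, 10->4, 11->5, 12->6, 13->7.5, 13->7.5, 18->9, 19->10, 22->11, 24->12, 27->13, 33->14
Step 2: Rank sum for X: R1 = 1 + 2 + 4 + 5 + 7.5 + 12 = 31.5.
Step 3: U_X = R1 - n1(n1+1)/2 = 31.5 - 6*7/2 = 31.5 - 21 = 10.5.
       U_Y = n1*n2 - U_X = 48 - 10.5 = 37.5.
Step 4: Ties are present, so use the tie-corrected normal approximation (with continuity correction) for the p-value.
Step 5: p-value = 0.092930; compare to alpha = 0.05. fail to reject H0.

U_X = 10.5, p = 0.092930, fail to reject H0 at alpha = 0.05.


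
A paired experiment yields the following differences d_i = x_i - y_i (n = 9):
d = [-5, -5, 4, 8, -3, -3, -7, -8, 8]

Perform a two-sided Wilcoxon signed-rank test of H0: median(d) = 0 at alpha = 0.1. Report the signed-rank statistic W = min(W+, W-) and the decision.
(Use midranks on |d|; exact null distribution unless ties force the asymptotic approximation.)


Step 1: Drop any zero differences (none here) and take |d_i|.
|d| = [5, 5, 4, 8, 3, 3, 7, 8, 8]
Step 2: Midrank |d_i| (ties get averaged ranks).
ranks: |5|->4.5, |5|->4.5, |4|->3, |8|->8, |3|->1.5, |3|->1.5, |7|->6, |8|->8, |8|->8
Step 3: Attach original signs; sum ranks with positive sign and with negative sign.
W+ = 3 + 8 + 8 = 19
W- = 4.5 + 4.5 + 1.5 + 1.5 + 6 + 8 = 26
(Check: W+ + W- = 45 should equal n(n+1)/2 = 45.)
Step 4: Test statistic W = min(W+, W-) = 19.
Step 5: Ties in |d|, so use the tie-corrected normal approximation.
        E[W] = n(n+1)/4 = 9*10/4 = 22.5.
        Tie groups: |d|=3 (t=2), |d|=5 (t=2), |d|=8 (t=3); sum(t^3 - t) = 36.
        Var[W] = n(n+1)(2n+1)/24 - sum(t^3-t)/48 = 1710/24 - 36/48 = 70.5.
        z = (W - E[W]) / sqrt(Var[W]) = (19 - 22.5) / 8.3964 = -0.4168.
        Two-sided p = 2*Phi(z) = 0.676793.
Step 6: alpha = 0.1. fail to reject H0.

W+ = 19, W- = 26, W = min = 19, p = 0.676793, fail to reject H0.


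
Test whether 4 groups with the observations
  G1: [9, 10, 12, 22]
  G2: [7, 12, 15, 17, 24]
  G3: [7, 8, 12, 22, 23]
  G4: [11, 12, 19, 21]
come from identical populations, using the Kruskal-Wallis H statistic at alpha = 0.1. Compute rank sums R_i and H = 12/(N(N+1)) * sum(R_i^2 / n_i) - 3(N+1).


Step 1: Combine all N = 18 observations and assign midranks.
sorted (value, group, rank): (7,G2,1.5), (7,G3,1.5), (8,G3,3), (9,G1,4), (10,G1,5), (11,G4,6), (12,G1,8.5), (12,G2,8.5), (12,G3,8.5), (12,G4,8.5), (15,G2,11), (17,G2,12), (19,G4,13), (21,G4,14), (22,G1,15.5), (22,G3,15.5), (23,G3,17), (24,G2,18)
Step 2: Sum ranks within each group.
R_1 = 33 (n_1 = 4)
R_2 = 51 (n_2 = 5)
R_3 = 45.5 (n_3 = 5)
R_4 = 41.5 (n_4 = 4)
Step 3: H = 12/(N(N+1)) * sum(R_i^2/n_i) - 3(N+1)
     = 12/(18*19) * (33^2/4 + 51^2/5 + 45.5^2/5 + 41.5^2/4) - 3*19
     = 0.035088 * 1637.06 - 57
     = 0.440789.
Step 4: Ties present; correction factor C = 1 - 72/(18^3 - 18) = 0.987616. Corrected H = 0.440789 / 0.987616 = 0.446317.
Step 5: Under H0, H ~ chi^2(3); p-value = 0.930517.
Step 6: alpha = 0.1. fail to reject H0.

H = 0.4463, df = 3, p = 0.930517, fail to reject H0.


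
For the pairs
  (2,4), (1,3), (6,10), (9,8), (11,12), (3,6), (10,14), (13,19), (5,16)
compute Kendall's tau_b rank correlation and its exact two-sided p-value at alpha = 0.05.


Step 1: Enumerate the 36 unordered pairs (i,j) with i<j and classify each by sign(x_j-x_i) * sign(y_j-y_i).
  (1,2):dx=-1,dy=-1->C; (1,3):dx=+4,dy=+6->C; (1,4):dx=+7,dy=+4->C; (1,5):dx=+9,dy=+8->C
  (1,6):dx=+1,dy=+2->C; (1,7):dx=+8,dy=+10->C; (1,8):dx=+11,dy=+15->C; (1,9):dx=+3,dy=+12->C
  (2,3):dx=+5,dy=+7->C; (2,4):dx=+8,dy=+5->C; (2,5):dx=+10,dy=+9->C; (2,6):dx=+2,dy=+3->C
  (2,7):dx=+9,dy=+11->C; (2,8):dx=+12,dy=+16->C; (2,9):dx=+4,dy=+13->C; (3,4):dx=+3,dy=-2->D
  (3,5):dx=+5,dy=+2->C; (3,6):dx=-3,dy=-4->C; (3,7):dx=+4,dy=+4->C; (3,8):dx=+7,dy=+9->C
  (3,9):dx=-1,dy=+6->D; (4,5):dx=+2,dy=+4->C; (4,6):dx=-6,dy=-2->C; (4,7):dx=+1,dy=+6->C
  (4,8):dx=+4,dy=+11->C; (4,9):dx=-4,dy=+8->D; (5,6):dx=-8,dy=-6->C; (5,7):dx=-1,dy=+2->D
  (5,8):dx=+2,dy=+7->C; (5,9):dx=-6,dy=+4->D; (6,7):dx=+7,dy=+8->C; (6,8):dx=+10,dy=+13->C
  (6,9):dx=+2,dy=+10->C; (7,8):dx=+3,dy=+5->C; (7,9):dx=-5,dy=+2->D; (8,9):dx=-8,dy=-3->C
Step 2: C = 30, D = 6, total pairs = 36.
Step 3: tau = (C - D)/(n(n-1)/2) = (30 - 6)/36 = 0.666667.
Step 4: Exact two-sided p-value (enumerate n! = 362880 permutations of y under H0): p = 0.012665.
Step 5: alpha = 0.05. reject H0.

tau_b = 0.6667 (C=30, D=6), p = 0.012665, reject H0.


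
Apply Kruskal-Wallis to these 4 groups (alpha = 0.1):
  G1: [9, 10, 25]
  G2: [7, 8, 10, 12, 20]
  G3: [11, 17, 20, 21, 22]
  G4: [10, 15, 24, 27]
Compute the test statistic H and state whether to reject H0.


Step 1: Combine all N = 17 observations and assign midranks.
sorted (value, group, rank): (7,G2,1), (8,G2,2), (9,G1,3), (10,G1,5), (10,G2,5), (10,G4,5), (11,G3,7), (12,G2,8), (15,G4,9), (17,G3,10), (20,G2,11.5), (20,G3,11.5), (21,G3,13), (22,G3,14), (24,G4,15), (25,G1,16), (27,G4,17)
Step 2: Sum ranks within each group.
R_1 = 24 (n_1 = 3)
R_2 = 27.5 (n_2 = 5)
R_3 = 55.5 (n_3 = 5)
R_4 = 46 (n_4 = 4)
Step 3: H = 12/(N(N+1)) * sum(R_i^2/n_i) - 3(N+1)
     = 12/(17*18) * (24^2/3 + 27.5^2/5 + 55.5^2/5 + 46^2/4) - 3*18
     = 0.039216 * 1488.3 - 54
     = 4.364706.
Step 4: Ties present; correction factor C = 1 - 30/(17^3 - 17) = 0.993873. Corrected H = 4.364706 / 0.993873 = 4.391615.
Step 5: Under H0, H ~ chi^2(3); p-value = 0.222164.
Step 6: alpha = 0.1. fail to reject H0.

H = 4.3916, df = 3, p = 0.222164, fail to reject H0.


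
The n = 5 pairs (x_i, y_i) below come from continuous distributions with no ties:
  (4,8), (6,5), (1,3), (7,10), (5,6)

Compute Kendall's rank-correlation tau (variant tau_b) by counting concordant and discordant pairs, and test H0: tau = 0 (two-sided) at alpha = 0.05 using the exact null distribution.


Step 1: Enumerate the 10 unordered pairs (i,j) with i<j and classify each by sign(x_j-x_i) * sign(y_j-y_i).
  (1,2):dx=+2,dy=-3->D; (1,3):dx=-3,dy=-5->C; (1,4):dx=+3,dy=+2->C; (1,5):dx=+1,dy=-2->D
  (2,3):dx=-5,dy=-2->C; (2,4):dx=+1,dy=+5->C; (2,5):dx=-1,dy=+1->D; (3,4):dx=+6,dy=+7->C
  (3,5):dx=+4,dy=+3->C; (4,5):dx=-2,dy=-4->C
Step 2: C = 7, D = 3, total pairs = 10.
Step 3: tau = (C - D)/(n(n-1)/2) = (7 - 3)/10 = 0.400000.
Step 4: Exact two-sided p-value (enumerate n! = 120 permutations of y under H0): p = 0.483333.
Step 5: alpha = 0.05. fail to reject H0.

tau_b = 0.4000 (C=7, D=3), p = 0.483333, fail to reject H0.


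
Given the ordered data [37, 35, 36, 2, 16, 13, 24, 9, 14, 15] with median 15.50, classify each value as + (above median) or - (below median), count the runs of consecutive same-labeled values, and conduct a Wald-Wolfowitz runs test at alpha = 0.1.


Step 1: Compute median = 15.50; label A = above, B = below.
Labels in order: AAABABABBB  (n_A = 5, n_B = 5)
Step 2: Count runs R = 6.
Step 3: Under H0 (random ordering), E[R] = 2*n_A*n_B/(n_A+n_B) + 1 = 2*5*5/10 + 1 = 6.0000.
        Var[R] = 2*n_A*n_B*(2*n_A*n_B - n_A - n_B) / ((n_A+n_B)^2 * (n_A+n_B-1)) = 2000/900 = 2.2222.
        SD[R] = 1.4907.
Step 4: R = E[R], so z = 0 with no continuity correction.
Step 5: Two-sided p-value via normal approximation = 2*(1 - Phi(|z|)) = 1.000000.
Step 6: alpha = 0.1. fail to reject H0.

R = 6, z = 0.0000, p = 1.000000, fail to reject H0.


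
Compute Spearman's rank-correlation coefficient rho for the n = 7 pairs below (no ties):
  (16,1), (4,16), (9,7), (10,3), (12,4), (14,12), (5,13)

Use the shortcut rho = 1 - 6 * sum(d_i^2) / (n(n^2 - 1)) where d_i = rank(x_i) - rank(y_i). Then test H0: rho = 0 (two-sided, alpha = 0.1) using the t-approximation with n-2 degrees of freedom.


Step 1: Rank x and y separately (midranks; no ties here).
rank(x): 16->7, 4->1, 9->3, 10->4, 12->5, 14->6, 5->2
rank(y): 1->1, 16->7, 7->4, 3->2, 4->3, 12->5, 13->6
Step 2: d_i = R_x(i) - R_y(i); compute d_i^2.
  (7-1)^2=36, (1-7)^2=36, (3-4)^2=1, (4-2)^2=4, (5-3)^2=4, (6-5)^2=1, (2-6)^2=16
sum(d^2) = 98.
Step 3: rho = 1 - 6*98 / (7*(7^2 - 1)) = 1 - 588/336 = -0.750000.
Step 4: Under H0, t = rho * sqrt((n-2)/(1-rho^2)) = -2.5355 ~ t(5).
Step 5: Two-sided p-value from the t-distribution with 5 df = 0.052181.
Step 6: alpha = 0.1. reject H0.

rho = -0.7500, p = 0.052181, reject H0 at alpha = 0.1.
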